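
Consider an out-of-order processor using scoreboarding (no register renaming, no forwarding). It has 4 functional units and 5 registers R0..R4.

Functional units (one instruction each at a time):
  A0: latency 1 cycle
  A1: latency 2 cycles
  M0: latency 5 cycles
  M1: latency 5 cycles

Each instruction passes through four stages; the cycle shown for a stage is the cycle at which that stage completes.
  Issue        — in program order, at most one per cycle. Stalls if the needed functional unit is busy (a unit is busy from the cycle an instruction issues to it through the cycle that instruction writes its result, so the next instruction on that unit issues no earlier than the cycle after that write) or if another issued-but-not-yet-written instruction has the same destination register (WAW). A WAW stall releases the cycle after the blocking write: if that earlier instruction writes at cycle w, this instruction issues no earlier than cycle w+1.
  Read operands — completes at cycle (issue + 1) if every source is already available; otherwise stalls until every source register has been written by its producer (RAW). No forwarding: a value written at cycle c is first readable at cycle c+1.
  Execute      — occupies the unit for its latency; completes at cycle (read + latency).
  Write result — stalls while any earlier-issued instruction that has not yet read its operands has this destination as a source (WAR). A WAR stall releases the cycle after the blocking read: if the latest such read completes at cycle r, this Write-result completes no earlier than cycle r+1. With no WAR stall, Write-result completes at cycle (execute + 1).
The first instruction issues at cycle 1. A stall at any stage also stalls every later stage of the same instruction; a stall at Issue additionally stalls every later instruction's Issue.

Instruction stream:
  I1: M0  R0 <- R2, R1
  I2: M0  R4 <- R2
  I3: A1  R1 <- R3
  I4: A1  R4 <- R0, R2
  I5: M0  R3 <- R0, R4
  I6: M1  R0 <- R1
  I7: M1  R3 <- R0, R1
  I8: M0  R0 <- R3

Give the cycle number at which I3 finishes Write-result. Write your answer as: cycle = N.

I1 -> (1, 2, 7, 8)
I2 -> (9, 10, 15, 16)  // struct: M0 busy until I1 writes@8
I3 -> (10, 11, 13, 14)
I4 -> (17, 18, 20, 21)  // WAW R4: wait I2 write@16
I5 -> (18, 22, 27, 28)  // RAW R4: wait I4 write@21
I6 -> (19, 20, 25, 26)
I7 -> (29, 30, 35, 36)  // WAW R3: wait I5 write@28
I8 -> (30, 37, 42, 43)  // RAW R3: wait I7 write@36

cycle = 14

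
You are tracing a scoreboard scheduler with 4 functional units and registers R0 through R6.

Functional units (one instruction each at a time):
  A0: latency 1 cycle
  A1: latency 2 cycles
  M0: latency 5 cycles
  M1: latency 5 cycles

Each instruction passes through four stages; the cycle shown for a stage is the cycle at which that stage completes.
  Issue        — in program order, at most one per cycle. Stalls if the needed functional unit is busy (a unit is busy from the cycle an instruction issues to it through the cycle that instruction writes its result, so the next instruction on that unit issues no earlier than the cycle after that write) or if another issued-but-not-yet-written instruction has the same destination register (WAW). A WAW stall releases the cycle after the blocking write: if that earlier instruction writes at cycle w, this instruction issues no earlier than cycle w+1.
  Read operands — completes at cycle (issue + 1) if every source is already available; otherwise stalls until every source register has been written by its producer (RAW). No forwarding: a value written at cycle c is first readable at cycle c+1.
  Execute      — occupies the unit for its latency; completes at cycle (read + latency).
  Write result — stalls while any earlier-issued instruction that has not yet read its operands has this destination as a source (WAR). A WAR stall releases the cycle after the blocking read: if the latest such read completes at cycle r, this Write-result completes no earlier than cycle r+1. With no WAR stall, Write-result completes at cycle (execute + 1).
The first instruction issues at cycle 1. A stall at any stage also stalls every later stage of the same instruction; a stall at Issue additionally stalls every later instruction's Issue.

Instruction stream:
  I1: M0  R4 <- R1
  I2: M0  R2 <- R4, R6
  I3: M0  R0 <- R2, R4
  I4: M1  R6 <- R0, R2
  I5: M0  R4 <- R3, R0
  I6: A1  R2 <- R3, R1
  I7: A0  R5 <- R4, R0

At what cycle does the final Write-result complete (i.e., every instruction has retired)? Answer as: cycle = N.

cycle = 35

I1 -> (1, 2, 7, 8)
I2 -> (9, 10, 15, 16)  // struct: M0 busy until I1 writes@8
I3 -> (17, 18, 23, 24)  // struct: M0 busy until I2 writes@16
I4 -> (18, 25, 30, 31)  // RAW R0: wait I3 write@24
I5 -> (25, 26, 31, 32)  // struct: M0 busy until I3 writes@24
I6 -> (26, 27, 29, 30)
I7 -> (27, 33, 34, 35)  // RAW R4: wait I5 write@32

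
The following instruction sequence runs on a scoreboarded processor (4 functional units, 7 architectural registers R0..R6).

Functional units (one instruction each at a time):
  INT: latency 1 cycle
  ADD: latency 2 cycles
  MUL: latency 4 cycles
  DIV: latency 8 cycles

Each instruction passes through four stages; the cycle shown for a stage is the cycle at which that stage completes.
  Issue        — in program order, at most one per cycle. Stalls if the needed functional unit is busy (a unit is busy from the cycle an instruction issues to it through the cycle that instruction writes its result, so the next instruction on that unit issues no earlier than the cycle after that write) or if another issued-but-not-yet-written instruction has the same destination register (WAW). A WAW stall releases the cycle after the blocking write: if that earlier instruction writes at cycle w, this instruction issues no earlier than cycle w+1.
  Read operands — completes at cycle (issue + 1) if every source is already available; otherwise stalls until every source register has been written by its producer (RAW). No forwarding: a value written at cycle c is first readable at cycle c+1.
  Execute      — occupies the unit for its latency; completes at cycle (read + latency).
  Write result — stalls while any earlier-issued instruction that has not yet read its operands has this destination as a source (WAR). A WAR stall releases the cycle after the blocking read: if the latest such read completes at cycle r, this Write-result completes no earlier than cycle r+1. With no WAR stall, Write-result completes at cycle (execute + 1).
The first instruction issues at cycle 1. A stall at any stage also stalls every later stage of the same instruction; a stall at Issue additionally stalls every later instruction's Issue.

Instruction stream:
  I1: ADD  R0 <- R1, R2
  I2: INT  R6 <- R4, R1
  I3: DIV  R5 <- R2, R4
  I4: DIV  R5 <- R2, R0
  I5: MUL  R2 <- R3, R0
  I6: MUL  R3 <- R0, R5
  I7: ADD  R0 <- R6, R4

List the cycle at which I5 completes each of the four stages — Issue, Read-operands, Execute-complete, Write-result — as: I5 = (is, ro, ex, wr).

c1: I1 issues→ADD
c2: I1 reads, I2 issues→INT
c3: I2 reads, I3 issues→DIV
c4: I1 exec-done, I2 exec-done, I3 reads
c5: I1 writes R0, I2 writes R6
c12: I3 exec-done
c13: I3 writes R5
c14: I4 issues→DIV
c15: I4 reads, I5 issues→MUL
c16: I5 reads
c20: I5 exec-done
c21: I5 writes R2
c22: I6 issues→MUL
c23: I4 exec-done, I7 issues→ADD
c24: I4 writes R5, I7 reads
c25: I6 reads
c26: I7 exec-done
c27: I7 writes R0
c29: I6 exec-done
c30: I6 writes R3

I5 = (15, 16, 20, 21)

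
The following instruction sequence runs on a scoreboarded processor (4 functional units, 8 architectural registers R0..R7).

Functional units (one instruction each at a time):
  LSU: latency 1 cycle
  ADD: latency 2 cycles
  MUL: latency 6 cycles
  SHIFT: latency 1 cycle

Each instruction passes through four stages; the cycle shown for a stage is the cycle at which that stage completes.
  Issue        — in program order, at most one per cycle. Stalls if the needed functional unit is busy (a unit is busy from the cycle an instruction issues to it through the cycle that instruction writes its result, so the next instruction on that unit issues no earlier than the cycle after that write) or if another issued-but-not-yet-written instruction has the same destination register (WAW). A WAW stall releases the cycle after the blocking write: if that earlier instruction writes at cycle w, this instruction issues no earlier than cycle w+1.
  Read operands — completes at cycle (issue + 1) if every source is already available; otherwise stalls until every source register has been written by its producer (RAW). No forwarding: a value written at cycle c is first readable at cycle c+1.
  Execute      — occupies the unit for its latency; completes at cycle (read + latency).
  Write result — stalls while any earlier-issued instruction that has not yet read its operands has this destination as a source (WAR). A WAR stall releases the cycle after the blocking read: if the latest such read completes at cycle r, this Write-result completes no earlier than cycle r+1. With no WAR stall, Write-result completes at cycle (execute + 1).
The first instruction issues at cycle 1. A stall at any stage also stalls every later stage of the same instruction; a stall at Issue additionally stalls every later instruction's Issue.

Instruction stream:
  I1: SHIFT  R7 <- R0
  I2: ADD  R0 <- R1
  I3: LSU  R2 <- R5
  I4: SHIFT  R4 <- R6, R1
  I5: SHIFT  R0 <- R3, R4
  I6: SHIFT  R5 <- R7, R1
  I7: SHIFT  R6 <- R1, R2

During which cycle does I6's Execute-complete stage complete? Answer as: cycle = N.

cycle = 15

I1 -> (1, 2, 3, 4)
I2 -> (2, 3, 5, 6)
I3 -> (3, 4, 5, 6)
I4 -> (5, 6, 7, 8)  // struct: SHIFT busy until I1 writes@4
I5 -> (9, 10, 11, 12)  // struct: SHIFT busy until I4 writes@8
I6 -> (13, 14, 15, 16)  // struct: SHIFT busy until I5 writes@12
I7 -> (17, 18, 19, 20)  // struct: SHIFT busy until I6 writes@16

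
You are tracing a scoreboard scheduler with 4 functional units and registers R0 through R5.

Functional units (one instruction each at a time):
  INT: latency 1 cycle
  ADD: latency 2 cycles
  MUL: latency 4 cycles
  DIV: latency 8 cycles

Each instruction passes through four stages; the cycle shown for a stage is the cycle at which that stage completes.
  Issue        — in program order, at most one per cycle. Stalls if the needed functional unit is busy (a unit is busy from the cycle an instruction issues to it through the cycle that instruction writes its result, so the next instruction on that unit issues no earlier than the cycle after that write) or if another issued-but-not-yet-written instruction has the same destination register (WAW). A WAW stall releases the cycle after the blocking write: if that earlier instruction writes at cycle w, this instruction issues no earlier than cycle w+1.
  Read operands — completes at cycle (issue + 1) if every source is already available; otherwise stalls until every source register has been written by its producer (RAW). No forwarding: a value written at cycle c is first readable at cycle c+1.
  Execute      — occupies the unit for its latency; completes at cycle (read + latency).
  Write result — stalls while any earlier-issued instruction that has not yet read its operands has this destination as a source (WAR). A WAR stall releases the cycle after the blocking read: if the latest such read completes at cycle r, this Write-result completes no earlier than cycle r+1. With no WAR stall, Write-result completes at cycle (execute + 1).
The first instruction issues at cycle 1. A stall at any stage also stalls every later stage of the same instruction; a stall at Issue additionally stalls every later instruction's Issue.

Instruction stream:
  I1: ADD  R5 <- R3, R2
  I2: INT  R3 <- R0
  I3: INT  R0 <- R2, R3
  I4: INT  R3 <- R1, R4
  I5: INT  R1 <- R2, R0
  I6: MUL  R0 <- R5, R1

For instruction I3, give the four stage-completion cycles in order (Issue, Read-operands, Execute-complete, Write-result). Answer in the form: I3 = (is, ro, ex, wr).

I3 = (6, 7, 8, 9)

t=1  I1 dispatched to ADD
t=2  I1 operands ready | I2 dispatched to INT
t=3  I2 operands ready
t=4  I1 complete | I2 complete
t=5  R5←I1 | R3←I2
t=6  I3 dispatched to INT
t=7  I3 operands ready
t=8  I3 complete
t=9  R0←I3
t=10  I4 dispatched to INT
t=11  I4 operands ready
t=12  I4 complete
t=13  R3←I4
t=14  I5 dispatched to INT
t=15  I5 operands ready | I6 dispatched to MUL
t=16  I5 complete
t=17  R1←I5
t=18  I6 operands ready
t=22  I6 complete
t=23  R0←I6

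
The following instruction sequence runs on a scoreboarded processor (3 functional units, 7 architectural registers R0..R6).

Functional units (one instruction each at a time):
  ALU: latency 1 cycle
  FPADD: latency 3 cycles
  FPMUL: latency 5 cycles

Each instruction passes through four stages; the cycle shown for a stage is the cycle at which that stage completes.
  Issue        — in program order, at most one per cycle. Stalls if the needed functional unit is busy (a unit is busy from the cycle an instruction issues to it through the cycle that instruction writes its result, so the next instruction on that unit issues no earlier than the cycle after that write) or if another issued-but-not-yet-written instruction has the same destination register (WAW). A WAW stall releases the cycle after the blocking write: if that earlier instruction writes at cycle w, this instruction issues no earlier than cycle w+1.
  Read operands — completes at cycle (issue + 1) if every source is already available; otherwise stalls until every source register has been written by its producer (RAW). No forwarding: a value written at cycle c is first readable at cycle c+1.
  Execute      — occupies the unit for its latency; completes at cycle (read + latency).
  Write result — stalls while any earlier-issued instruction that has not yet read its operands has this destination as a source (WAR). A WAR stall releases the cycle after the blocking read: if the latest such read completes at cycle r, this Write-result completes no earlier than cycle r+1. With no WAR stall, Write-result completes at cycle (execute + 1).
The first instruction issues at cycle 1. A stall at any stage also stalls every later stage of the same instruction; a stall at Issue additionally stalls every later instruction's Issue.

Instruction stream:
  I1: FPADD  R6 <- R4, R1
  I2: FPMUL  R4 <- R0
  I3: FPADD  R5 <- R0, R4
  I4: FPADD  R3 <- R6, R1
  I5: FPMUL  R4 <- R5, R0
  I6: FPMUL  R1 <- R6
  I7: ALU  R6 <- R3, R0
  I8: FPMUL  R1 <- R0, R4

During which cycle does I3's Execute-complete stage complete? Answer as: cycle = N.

cycle = 13

  I1 | 1 | 2 | 5 | 6
  I2 | 2 | 3 | 8 | 9
  I3 | 7 | 10 | 13 | 14   struct: FPADD busy until I1 writes@6 · RAW R4: wait I2 write@9
  I4 | 15 | 16 | 19 | 20   struct: FPADD busy until I3 writes@14
  I5 | 16 | 17 | 22 | 23
  I6 | 24 | 25 | 30 | 31   struct: FPMUL busy until I5 writes@23
  I7 | 25 | 26 | 27 | 28
  I8 | 32 | 33 | 38 | 39   struct: FPMUL busy until I6 writes@31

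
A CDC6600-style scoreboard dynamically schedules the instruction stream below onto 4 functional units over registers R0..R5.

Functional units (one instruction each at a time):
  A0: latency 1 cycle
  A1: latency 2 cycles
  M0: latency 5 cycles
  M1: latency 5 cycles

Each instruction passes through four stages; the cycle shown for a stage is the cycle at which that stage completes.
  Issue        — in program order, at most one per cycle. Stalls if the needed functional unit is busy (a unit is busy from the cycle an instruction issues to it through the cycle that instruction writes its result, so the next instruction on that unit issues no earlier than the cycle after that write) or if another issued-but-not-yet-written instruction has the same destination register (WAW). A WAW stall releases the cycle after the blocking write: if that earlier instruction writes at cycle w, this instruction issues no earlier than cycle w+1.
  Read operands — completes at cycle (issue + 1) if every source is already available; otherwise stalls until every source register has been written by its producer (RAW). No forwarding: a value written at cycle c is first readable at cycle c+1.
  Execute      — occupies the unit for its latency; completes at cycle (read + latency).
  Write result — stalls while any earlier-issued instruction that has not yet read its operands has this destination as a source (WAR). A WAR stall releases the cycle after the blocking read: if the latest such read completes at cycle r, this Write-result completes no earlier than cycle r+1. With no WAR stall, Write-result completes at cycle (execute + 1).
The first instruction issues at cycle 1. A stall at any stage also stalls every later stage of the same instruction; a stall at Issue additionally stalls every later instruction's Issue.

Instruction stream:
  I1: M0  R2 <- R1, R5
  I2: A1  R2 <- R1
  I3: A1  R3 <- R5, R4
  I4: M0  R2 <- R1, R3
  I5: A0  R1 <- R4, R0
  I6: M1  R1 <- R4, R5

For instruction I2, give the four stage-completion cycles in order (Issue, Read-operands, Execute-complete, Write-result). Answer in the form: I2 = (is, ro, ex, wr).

I2 = (9, 10, 12, 13)

I1 -> (1, 2, 7, 8)
I2 -> (9, 10, 12, 13)  // WAW R2: wait I1 write@8
I3 -> (14, 15, 17, 18)  // struct: A1 busy until I2 writes@13
I4 -> (15, 19, 24, 25)  // RAW R3: wait I3 write@18
I5 -> (16, 17, 18, 20)  // WAR R1: wait I4 read@19
I6 -> (21, 22, 27, 28)  // WAW R1: wait I5 write@20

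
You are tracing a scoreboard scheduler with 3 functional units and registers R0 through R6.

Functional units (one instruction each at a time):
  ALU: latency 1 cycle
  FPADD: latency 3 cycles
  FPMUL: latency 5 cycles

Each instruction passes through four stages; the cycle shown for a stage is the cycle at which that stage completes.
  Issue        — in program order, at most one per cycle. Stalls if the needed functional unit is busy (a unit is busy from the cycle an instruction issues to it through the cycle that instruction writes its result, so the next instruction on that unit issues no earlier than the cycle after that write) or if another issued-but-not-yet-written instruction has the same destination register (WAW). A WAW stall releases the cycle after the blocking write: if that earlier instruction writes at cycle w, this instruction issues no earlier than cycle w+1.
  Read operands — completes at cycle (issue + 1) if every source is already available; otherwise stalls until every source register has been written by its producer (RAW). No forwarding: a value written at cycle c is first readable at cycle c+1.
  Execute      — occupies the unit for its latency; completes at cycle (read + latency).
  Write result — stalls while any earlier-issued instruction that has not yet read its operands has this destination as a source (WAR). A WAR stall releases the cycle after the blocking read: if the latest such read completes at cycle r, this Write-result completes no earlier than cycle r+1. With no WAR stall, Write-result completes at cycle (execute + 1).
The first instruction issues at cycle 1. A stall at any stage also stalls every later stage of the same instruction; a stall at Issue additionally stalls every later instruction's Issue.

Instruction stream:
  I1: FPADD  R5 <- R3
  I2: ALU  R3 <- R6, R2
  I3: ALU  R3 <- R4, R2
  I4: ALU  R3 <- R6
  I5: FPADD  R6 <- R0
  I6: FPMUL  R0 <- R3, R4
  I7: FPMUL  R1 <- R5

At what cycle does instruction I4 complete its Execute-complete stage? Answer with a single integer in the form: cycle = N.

cycle = 12

c1: I1→FPADD
c2: I1 RO · I2→ALU
c3: I2 RO
c4: I2 EX
c5: I1 EX · I2 WR R3
c6: I1 WR R5 · I3→ALU
c7: I3 RO
c8: I3 EX
c9: I3 WR R3
c10: I4→ALU
c11: I4 RO · I5→FPADD
c12: I4 EX · I5 RO · I6→FPMUL
c13: I4 WR R3
c14: I6 RO
c15: I5 EX
c16: I5 WR R6
c19: I6 EX
c20: I6 WR R0
c21: I7→FPMUL
c22: I7 RO
c27: I7 EX
c28: I7 WR R1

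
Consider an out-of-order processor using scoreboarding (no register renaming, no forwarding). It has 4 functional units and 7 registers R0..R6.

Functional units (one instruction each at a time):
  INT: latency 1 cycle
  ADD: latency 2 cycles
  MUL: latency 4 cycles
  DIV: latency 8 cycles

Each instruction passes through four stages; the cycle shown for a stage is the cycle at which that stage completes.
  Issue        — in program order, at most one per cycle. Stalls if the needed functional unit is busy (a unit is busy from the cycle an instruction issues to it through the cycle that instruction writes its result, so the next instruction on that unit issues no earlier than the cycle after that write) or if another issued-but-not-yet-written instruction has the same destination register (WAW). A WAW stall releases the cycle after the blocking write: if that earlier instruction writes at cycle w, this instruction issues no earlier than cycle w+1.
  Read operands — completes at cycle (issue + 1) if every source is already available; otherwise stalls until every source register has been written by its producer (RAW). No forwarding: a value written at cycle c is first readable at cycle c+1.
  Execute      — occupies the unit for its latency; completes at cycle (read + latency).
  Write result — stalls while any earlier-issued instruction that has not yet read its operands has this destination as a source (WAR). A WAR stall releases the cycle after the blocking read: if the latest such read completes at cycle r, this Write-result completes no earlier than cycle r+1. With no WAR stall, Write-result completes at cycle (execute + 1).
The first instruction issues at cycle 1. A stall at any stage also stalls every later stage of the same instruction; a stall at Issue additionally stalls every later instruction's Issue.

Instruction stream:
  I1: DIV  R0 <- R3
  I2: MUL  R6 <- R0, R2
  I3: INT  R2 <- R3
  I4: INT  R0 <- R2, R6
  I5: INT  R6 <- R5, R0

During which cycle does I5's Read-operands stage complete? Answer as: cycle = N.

1) issue 1, read 2, done 10, write 11
2) issue 2, read 12, done 16, write 17  <RAW R0: wait I1 write@11>
3) issue 3, read 4, done 5, write 13  <WAR R2: wait I2 read@12>
4) issue 14, read 18, done 19, write 20  <struct: INT busy until I3 writes@13 / RAW R6: wait I2 write@17>
5) issue 21, read 22, done 23, write 24  <struct: INT busy until I4 writes@20>

cycle = 22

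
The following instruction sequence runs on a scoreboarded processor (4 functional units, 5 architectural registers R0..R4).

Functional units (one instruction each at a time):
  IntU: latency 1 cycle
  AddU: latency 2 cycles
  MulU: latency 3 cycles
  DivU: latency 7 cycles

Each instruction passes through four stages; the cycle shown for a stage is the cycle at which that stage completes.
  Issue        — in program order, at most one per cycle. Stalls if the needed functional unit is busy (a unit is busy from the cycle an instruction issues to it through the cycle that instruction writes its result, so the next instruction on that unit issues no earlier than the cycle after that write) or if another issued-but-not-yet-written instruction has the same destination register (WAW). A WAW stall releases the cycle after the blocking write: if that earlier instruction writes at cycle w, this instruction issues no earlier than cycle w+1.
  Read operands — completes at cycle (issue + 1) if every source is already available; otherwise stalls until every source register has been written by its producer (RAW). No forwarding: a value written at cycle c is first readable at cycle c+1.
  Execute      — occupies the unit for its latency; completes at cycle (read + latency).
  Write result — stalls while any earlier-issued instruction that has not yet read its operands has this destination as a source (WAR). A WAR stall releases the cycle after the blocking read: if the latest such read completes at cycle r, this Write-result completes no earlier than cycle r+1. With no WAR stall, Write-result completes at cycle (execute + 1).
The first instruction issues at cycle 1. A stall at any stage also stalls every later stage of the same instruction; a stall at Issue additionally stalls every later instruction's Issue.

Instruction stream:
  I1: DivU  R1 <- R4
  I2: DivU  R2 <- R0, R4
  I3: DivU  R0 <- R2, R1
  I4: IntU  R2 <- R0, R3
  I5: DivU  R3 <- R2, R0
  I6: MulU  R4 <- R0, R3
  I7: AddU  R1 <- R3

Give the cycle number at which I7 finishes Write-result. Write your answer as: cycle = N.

1) issue 1, read 2, done 9, write 10
2) issue 11, read 12, done 19, write 20  <struct: DivU busy until I1 writes@10>
3) issue 21, read 22, done 29, write 30  <struct: DivU busy until I2 writes@20>
4) issue 22, read 31, done 32, write 33  <RAW R0: wait I3 write@30>
5) issue 31, read 34, done 41, write 42  <struct: DivU busy until I3 writes@30 / RAW R2: wait I4 write@33>
6) issue 32, read 43, done 46, write 47  <RAW R3: wait I5 write@42>
7) issue 33, read 43, done 45, write 46  <RAW R3: wait I5 write@42>

cycle = 46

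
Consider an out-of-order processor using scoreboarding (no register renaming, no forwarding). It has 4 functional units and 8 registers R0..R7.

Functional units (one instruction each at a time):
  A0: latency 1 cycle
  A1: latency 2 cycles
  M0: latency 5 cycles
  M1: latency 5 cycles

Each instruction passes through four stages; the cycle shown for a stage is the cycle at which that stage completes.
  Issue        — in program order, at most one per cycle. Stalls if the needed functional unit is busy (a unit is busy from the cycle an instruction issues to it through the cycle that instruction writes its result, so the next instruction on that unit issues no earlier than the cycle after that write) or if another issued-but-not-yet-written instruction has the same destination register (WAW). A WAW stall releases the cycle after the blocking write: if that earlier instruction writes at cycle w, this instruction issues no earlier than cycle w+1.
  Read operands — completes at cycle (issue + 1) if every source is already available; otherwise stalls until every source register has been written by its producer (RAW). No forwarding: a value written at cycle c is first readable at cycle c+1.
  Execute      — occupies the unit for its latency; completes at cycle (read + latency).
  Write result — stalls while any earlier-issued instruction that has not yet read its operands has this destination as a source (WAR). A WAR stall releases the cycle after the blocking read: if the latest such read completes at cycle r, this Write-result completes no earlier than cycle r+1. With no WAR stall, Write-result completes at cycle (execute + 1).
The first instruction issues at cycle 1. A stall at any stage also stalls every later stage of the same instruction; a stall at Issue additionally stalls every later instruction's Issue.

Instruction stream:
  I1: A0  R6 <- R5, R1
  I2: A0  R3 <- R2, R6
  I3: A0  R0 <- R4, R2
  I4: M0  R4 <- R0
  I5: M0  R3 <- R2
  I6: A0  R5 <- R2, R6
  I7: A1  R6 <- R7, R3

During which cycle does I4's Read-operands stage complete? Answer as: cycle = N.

cycle = 13

[1] I1 dispatched to A0
[2] I1 operands ready
[3] I1 complete
[4] R6←I1
[5] I2 dispatched to A0
[6] I2 operands ready
[7] I2 complete
[8] R3←I2
[9] I3 dispatched to A0
[10] I3 operands ready · I4 dispatched to M0
[11] I3 complete
[12] R0←I3
[13] I4 operands ready
[18] I4 complete
[19] R4←I4
[20] I5 dispatched to M0
[21] I5 operands ready · I6 dispatched to A0
[22] I6 operands ready · I7 dispatched to A1
[23] I6 complete
[24] R5←I6
[26] I5 complete
[27] R3←I5
[28] I7 operands ready
[30] I7 complete
[31] R6←I7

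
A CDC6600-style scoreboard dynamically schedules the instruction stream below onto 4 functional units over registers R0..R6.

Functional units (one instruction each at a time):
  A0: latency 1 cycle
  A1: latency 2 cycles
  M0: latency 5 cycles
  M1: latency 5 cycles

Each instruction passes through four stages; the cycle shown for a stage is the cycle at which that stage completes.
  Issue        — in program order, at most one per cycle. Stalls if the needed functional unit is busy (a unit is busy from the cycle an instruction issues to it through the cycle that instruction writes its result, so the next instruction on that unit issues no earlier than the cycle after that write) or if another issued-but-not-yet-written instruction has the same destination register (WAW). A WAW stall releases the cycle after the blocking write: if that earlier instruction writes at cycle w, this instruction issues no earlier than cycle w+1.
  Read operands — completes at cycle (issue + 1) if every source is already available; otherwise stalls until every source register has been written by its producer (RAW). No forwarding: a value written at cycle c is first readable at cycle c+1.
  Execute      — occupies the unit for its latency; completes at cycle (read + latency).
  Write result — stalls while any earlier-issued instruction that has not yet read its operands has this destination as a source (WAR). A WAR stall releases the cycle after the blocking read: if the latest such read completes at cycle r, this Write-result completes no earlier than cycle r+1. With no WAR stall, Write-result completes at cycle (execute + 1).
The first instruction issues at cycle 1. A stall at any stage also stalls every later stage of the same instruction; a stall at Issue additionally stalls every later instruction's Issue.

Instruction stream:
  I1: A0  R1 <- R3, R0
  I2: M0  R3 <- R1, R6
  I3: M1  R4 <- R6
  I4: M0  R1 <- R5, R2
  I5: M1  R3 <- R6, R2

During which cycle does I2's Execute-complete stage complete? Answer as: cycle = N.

[I1] 1/2/3/4
[I2] 2/5/10/11  (RAW R1: wait I1 write@4)
[I3] 3/4/9/10
[I4] 12/13/18/19  (struct: M0 busy until I2 writes@11)
[I5] 13/14/19/20

cycle = 10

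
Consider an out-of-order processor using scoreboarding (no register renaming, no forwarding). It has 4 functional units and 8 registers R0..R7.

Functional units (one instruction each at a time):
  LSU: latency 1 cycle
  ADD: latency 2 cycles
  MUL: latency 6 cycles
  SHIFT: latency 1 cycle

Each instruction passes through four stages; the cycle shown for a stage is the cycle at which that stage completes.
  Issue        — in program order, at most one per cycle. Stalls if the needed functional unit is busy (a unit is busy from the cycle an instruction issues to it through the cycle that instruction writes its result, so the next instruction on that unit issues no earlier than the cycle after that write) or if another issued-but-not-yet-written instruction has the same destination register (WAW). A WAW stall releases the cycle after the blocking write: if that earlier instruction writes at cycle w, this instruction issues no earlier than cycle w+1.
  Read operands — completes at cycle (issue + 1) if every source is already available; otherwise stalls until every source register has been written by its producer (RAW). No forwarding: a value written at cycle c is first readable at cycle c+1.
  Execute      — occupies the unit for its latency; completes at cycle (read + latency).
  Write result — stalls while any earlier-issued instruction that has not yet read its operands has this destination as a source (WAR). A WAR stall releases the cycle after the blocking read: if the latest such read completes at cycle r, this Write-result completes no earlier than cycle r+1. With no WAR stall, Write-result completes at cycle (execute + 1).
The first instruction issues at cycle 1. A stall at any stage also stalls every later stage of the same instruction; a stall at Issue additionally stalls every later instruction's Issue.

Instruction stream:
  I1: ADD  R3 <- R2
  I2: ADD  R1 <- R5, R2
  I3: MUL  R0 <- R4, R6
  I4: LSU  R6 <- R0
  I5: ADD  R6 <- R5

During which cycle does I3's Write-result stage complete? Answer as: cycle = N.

cycle = 15

I1  is:1  ro:2  ex:4  wr:5
I2  is:6  ro:7  ex:9  wr:10  — struct: ADD busy until I1 writes@5
I3  is:7  ro:8  ex:14  wr:15
I4  is:8  ro:16  ex:17  wr:18  — RAW R0: wait I3 write@15
I5  is:19  ro:20  ex:22  wr:23  — WAW R6: wait I4 write@18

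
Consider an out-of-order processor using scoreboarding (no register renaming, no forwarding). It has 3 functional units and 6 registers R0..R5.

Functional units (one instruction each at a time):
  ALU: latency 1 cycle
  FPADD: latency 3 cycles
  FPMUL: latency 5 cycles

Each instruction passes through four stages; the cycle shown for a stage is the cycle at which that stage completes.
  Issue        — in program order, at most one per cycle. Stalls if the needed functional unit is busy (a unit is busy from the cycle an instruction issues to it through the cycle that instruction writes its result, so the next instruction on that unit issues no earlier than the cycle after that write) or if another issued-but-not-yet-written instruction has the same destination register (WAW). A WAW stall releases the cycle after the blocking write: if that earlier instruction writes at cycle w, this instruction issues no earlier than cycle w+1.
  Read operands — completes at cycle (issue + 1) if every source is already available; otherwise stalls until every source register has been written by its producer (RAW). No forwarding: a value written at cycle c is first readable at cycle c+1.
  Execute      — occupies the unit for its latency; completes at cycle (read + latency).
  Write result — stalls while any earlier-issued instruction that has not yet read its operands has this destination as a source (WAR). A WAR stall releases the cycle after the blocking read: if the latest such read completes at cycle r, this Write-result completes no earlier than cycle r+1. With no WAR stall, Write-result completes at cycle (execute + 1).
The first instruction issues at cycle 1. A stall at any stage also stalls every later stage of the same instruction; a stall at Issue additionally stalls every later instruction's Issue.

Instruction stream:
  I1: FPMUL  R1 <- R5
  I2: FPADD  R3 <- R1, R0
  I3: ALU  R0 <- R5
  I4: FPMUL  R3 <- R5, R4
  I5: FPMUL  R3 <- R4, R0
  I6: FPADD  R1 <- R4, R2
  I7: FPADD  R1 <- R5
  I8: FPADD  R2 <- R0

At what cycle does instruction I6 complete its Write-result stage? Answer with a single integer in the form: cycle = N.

cycle = 28

  I1 | 1 | 2 | 7 | 8
  I2 | 2 | 9 | 12 | 13   RAW R1: wait I1 write@8
  I3 | 3 | 4 | 5 | 10   WAR R0: wait I2 read@9
  I4 | 14 | 15 | 20 | 21   WAW R3: wait I2 write@13
  I5 | 22 | 23 | 28 | 29   struct: FPMUL busy until I4 writes@21
  I6 | 23 | 24 | 27 | 28
  I7 | 29 | 30 | 33 | 34   struct: FPADD busy until I6 writes@28
  I8 | 35 | 36 | 39 | 40   struct: FPADD busy until I7 writes@34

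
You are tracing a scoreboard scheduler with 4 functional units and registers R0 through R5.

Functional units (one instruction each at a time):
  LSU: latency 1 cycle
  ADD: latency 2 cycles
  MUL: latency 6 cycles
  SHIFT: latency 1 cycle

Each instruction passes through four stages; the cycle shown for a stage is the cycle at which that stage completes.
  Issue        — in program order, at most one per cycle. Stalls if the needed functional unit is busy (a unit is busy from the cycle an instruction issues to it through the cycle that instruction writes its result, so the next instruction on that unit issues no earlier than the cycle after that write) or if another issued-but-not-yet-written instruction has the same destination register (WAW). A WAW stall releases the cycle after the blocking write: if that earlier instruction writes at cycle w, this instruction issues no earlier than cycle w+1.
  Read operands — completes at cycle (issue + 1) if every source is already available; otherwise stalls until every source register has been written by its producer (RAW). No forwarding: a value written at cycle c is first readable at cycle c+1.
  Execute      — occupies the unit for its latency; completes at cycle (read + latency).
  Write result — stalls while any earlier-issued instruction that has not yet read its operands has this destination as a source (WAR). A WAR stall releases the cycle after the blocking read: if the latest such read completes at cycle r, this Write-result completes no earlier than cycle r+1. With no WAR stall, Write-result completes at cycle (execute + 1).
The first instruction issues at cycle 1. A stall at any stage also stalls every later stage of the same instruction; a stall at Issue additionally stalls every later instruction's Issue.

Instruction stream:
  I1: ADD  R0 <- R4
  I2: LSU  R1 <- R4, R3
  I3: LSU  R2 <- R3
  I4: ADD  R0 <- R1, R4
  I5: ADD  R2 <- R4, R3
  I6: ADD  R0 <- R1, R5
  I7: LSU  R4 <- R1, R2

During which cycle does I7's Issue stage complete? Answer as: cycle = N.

I1 -> (1, 2, 4, 5)
I2 -> (2, 3, 4, 5)
I3 -> (6, 7, 8, 9)  // struct: LSU busy until I2 writes@5
I4 -> (7, 8, 10, 11)
I5 -> (12, 13, 15, 16)  // struct: ADD busy until I4 writes@11
I6 -> (17, 18, 20, 21)  // struct: ADD busy until I5 writes@16
I7 -> (18, 19, 20, 21)

cycle = 18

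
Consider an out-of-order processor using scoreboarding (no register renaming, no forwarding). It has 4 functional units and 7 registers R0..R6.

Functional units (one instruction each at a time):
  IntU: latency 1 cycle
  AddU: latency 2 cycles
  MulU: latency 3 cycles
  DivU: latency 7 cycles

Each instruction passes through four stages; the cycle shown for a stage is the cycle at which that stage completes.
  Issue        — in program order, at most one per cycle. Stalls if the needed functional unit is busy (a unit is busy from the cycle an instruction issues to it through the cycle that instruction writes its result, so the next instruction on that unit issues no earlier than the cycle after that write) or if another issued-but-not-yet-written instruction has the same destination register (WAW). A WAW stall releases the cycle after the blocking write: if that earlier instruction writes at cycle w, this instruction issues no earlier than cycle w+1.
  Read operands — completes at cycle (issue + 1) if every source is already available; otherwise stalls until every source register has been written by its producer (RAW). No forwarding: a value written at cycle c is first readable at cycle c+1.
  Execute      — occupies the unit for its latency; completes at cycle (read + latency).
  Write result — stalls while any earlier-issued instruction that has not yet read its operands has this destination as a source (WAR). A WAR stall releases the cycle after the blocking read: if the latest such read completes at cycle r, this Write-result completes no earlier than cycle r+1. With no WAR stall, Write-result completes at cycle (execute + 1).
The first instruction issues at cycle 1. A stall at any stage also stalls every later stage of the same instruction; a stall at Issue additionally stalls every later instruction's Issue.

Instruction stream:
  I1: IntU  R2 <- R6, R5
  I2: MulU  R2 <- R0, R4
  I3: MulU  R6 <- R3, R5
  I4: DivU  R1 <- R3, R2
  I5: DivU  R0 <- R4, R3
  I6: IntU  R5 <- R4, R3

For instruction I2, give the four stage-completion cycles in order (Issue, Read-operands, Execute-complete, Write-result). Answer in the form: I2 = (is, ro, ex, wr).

[I1] 1/2/3/4
[I2] 5/6/9/10  (WAW R2: wait I1 write@4)
[I3] 11/12/15/16  (struct: MulU busy until I2 writes@10)
[I4] 12/13/20/21
[I5] 22/23/30/31  (struct: DivU busy until I4 writes@21)
[I6] 23/24/25/26

I2 = (5, 6, 9, 10)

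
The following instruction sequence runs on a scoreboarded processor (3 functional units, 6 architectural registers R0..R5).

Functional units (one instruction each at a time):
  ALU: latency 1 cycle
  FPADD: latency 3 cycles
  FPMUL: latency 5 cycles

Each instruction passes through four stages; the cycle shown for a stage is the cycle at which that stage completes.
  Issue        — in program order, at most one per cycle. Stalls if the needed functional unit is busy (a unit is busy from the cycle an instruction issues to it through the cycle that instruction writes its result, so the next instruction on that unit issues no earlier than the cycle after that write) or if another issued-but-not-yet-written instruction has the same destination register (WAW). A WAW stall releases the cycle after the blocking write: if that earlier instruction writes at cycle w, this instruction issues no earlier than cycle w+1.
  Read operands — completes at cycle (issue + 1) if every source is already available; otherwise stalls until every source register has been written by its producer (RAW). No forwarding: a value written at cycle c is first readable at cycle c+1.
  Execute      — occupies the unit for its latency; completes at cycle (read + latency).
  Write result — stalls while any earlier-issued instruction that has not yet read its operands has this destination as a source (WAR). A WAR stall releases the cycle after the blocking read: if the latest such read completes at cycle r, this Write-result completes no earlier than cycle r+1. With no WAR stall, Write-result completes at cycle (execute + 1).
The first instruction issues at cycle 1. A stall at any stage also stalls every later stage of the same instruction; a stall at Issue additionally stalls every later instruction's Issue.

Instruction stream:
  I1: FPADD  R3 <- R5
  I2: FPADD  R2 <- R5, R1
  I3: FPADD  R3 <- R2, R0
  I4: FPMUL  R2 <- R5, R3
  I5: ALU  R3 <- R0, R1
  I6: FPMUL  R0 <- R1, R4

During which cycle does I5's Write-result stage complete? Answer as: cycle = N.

[1] I1→FPADD
[2] I1 RO
[5] I1 EX
[6] I1 WR R3
[7] I2→FPADD
[8] I2 RO
[11] I2 EX
[12] I2 WR R2
[13] I3→FPADD
[14] I3 RO · I4→FPMUL
[17] I3 EX
[18] I3 WR R3
[19] I4 RO · I5→ALU
[20] I5 RO
[21] I5 EX
[22] I5 WR R3
[24] I4 EX
[25] I4 WR R2
[26] I6→FPMUL
[27] I6 RO
[32] I6 EX
[33] I6 WR R0

cycle = 22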